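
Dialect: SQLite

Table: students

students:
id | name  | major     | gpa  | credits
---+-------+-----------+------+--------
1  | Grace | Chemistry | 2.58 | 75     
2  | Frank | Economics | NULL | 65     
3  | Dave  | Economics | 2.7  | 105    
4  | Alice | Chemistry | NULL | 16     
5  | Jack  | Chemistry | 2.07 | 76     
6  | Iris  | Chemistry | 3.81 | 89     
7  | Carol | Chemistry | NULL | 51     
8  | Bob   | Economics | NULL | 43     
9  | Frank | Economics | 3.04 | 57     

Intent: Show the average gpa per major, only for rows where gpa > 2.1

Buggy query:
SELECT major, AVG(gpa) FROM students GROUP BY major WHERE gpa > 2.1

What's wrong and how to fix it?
Bug: Row-level WHERE must come before GROUP BY in the clause order

Fix: Place WHERE between FROM and GROUP BY

Corrected query:
SELECT major, AVG(gpa) FROM students WHERE gpa > 2.1 GROUP BY major

Result:
major     | AVG(gpa)
----------+---------
Chemistry | 3.195   
Economics | 2.87    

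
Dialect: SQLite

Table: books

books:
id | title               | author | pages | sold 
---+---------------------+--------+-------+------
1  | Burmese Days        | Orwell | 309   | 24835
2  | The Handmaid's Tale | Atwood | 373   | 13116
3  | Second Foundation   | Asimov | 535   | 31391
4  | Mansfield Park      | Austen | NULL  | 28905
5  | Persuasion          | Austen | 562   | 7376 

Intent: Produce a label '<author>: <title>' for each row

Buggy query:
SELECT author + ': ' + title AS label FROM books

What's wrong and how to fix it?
Bug: SQLite uses || for string concatenation; + coerces text to numbers (yielding 0)

Fix: Replace + with || to concatenate text

Corrected query:
SELECT author || ': ' || title AS label FROM books

Result:
label                      
---------------------------
Orwell: Burmese Days       
Atwood: The Handmaid's Tale
Asimov: Second Foundation  
Austen: Mansfield Park     
Austen: Persuasion         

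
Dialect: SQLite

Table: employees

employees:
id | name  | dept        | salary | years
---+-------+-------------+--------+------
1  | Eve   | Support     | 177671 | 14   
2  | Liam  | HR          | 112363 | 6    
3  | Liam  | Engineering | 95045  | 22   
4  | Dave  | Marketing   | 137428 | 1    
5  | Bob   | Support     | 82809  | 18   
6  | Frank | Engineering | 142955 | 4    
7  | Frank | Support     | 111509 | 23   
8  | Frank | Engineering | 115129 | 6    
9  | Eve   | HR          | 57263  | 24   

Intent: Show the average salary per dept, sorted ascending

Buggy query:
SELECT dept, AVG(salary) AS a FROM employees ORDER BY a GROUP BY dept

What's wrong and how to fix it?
Bug: GROUP BY must precede ORDER BY

Fix: Move ORDER BY to the end, after GROUP BY

Corrected query:
SELECT dept, AVG(salary) AS a FROM employees GROUP BY dept ORDER BY a

Result:
dept        | a            
------------+--------------
HR          | 84813        
Engineering | 117709.666667
Support     | 123996.333333
Marketing   | 137428       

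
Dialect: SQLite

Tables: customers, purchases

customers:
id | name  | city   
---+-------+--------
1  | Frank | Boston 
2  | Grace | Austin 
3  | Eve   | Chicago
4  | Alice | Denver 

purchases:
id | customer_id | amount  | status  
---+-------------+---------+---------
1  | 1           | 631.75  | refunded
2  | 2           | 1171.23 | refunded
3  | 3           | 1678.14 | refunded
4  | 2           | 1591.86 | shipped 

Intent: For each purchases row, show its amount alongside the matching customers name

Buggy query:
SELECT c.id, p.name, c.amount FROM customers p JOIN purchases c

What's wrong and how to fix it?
Bug: Missing join condition: each purchases row is matched to all customers rows instead of just its own

Fix: Specify the join condition linking the foreign key to the parent id

Corrected query:
SELECT c.id, p.name, c.amount FROM customers p JOIN purchases c ON c.customer_id = p.id

Result:
id | name  | amount 
---+-------+--------
1  | Frank | 631.75 
2  | Grace | 1171.23
3  | Eve   | 1678.14
4  | Grace | 1591.86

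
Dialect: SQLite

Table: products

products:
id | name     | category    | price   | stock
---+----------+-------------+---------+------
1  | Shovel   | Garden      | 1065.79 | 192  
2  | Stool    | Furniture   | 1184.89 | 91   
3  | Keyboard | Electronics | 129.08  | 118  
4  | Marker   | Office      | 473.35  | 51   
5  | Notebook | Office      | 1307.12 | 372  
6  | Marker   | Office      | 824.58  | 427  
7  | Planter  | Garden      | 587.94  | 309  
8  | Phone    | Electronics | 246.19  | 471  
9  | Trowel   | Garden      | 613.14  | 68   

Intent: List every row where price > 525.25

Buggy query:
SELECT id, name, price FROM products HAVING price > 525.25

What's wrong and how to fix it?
Bug: This is a non-aggregate query (no GROUP BY, no aggregates), so in SQLite the HAVING clause is invalid here; a row-level condition belongs in WHERE

Fix: Use WHERE for row-level filtering

Corrected query:
SELECT id, name, price FROM products WHERE price > 525.25

Result:
id | name     | price  
---+----------+--------
1  | Shovel   | 1065.79
2  | Stool    | 1184.89
5  | Notebook | 1307.12
6  | Marker   | 824.58 
7  | Planter  | 587.94 
9  | Trowel   | 613.14 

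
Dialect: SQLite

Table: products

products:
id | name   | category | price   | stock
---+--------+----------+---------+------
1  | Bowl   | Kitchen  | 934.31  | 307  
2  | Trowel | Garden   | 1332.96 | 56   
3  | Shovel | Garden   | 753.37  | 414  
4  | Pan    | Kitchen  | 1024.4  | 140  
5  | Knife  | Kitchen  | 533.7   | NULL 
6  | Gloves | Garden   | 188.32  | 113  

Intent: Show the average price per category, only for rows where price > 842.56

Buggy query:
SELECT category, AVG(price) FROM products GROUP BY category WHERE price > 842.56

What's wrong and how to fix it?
Bug: WHERE cannot follow GROUP BY

Fix: Place WHERE between FROM and GROUP BY

Corrected query:
SELECT category, AVG(price) FROM products WHERE price > 842.56 GROUP BY category

Result:
category | AVG(price)
---------+-----------
Garden   | 1332.96   
Kitchen  | 979.355   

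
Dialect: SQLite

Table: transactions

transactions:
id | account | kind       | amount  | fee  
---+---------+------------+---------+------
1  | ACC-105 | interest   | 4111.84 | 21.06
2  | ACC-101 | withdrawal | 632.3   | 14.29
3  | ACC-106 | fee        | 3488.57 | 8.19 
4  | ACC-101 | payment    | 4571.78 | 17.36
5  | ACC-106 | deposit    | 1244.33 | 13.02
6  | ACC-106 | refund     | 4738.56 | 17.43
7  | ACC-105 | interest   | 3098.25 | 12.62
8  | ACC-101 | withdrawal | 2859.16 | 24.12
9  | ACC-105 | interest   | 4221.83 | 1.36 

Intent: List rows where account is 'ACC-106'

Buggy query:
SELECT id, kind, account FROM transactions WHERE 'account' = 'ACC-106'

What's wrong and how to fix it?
Bug: 'account' in single quotes is a string literal, not the column; the comparison is literal-vs-literal and never true

Fix: Remove the quotes around the column name (or use double quotes for an identifier)

Corrected query:
SELECT id, kind, account FROM transactions WHERE account = 'ACC-106'

Result:
id | kind    | account
---+---------+--------
3  | fee     | ACC-106
5  | deposit | ACC-106
6  | refund  | ACC-106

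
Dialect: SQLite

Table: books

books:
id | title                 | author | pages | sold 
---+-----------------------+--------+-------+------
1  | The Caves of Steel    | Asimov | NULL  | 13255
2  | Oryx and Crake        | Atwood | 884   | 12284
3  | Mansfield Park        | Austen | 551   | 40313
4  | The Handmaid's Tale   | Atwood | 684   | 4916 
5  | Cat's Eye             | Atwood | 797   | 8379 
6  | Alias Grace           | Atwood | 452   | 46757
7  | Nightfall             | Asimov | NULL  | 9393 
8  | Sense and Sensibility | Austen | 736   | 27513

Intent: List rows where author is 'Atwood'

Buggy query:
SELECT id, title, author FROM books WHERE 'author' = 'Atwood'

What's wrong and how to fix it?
Bug: 'author' in single quotes is a string literal, not the column; the comparison is literal-vs-literal and never true

Fix: Remove the quotes around the column name (or use double quotes for an identifier)

Corrected query:
SELECT id, title, author FROM books WHERE author = 'Atwood'

Result:
id | title               | author
---+---------------------+-------
2  | Oryx and Crake      | Atwood
4  | The Handmaid's Tale | Atwood
5  | Cat's Eye           | Atwood
6  | Alias Grace         | Atwood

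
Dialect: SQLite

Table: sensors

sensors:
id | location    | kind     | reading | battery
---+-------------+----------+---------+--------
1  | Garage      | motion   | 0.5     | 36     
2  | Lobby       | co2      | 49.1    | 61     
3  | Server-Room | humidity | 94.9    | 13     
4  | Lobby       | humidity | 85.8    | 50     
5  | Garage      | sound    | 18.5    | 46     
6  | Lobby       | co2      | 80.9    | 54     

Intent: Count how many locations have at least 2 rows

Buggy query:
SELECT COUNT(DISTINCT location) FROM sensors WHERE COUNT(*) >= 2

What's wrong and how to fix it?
Bug: COUNT(*) cannot appear in WHERE; the per-group count doesn't exist yet

Fix: Group first with HAVING COUNT(*) >= 2, then COUNT the resulting groups

Corrected query:
SELECT COUNT(*) FROM (SELECT location FROM sensors GROUP BY location HAVING COUNT(*) >= 2)

Result:
COUNT(*)
--------
2       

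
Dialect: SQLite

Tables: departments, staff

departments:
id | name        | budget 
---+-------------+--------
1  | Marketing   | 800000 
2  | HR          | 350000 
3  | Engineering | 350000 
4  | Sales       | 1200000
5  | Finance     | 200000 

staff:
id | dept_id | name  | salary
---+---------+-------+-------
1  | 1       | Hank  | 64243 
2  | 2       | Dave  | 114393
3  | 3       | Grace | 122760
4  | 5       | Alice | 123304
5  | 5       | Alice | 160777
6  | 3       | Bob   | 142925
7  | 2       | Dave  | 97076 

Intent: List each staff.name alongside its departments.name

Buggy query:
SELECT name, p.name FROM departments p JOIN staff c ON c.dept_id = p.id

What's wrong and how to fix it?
Bug: Both tables have a 'name' column; the unqualified reference is ambiguous

Fix: Prefix ambiguous columns with the table alias

Corrected query:
SELECT c.name, p.name FROM departments p JOIN staff c ON c.dept_id = p.id

Result:
name  | name       
------+------------
Hank  | Marketing  
Dave  | HR         
Grace | Engineering
Alice | Finance    
Alice | Finance    
Bob   | Engineering
Dave  | HR         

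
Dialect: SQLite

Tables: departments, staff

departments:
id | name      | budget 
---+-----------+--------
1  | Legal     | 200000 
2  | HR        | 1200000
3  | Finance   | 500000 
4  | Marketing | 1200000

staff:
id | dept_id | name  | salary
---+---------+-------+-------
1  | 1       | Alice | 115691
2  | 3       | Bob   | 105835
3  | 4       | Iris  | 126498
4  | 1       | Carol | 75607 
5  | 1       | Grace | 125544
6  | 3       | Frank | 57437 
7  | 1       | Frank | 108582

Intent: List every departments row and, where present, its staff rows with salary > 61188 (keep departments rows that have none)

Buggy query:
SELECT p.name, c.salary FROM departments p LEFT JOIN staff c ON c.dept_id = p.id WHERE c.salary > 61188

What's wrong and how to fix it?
Bug: Filtering c.salary in WHERE discards the NULL rows produced by LEFT JOIN, turning it into an inner join

Fix: Put 'c.salary > 61188' in the JOIN's ON clause instead of WHERE

Corrected query:
SELECT p.name, c.salary FROM departments p LEFT JOIN staff c ON c.dept_id = p.id AND c.salary > 61188

Result:
name      | salary
----------+-------
Legal     | 75607 
Legal     | 108582
Legal     | 115691
Legal     | 125544
HR        | NULL  
Finance   | 105835
Marketing | 126498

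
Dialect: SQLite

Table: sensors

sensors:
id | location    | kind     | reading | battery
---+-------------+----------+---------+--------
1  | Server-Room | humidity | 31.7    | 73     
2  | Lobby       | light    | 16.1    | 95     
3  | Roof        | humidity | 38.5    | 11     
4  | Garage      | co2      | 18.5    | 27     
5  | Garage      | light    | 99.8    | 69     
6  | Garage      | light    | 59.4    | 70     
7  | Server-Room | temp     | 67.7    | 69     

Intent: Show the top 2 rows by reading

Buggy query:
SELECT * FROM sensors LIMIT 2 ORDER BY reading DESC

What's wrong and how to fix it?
Bug: ORDER BY cannot follow LIMIT; LIMIT is the final clause

Fix: Sort with ORDER BY, then apply LIMIT

Corrected query:
SELECT * FROM sensors ORDER BY reading DESC LIMIT 2

Result:
id | location    | kind  | reading | battery
---+-------------+-------+---------+--------
5  | Garage      | light | 99.8    | 69     
7  | Server-Room | temp  | 67.7    | 69     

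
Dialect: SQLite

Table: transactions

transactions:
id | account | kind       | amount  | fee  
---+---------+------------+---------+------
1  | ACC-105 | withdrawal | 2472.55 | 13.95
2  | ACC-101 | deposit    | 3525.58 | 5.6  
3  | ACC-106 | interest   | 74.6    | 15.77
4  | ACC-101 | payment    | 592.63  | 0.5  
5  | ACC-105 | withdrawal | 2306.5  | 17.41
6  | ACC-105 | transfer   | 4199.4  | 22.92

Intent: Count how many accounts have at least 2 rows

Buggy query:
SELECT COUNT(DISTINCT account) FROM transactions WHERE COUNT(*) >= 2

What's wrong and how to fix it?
Bug: WHERE filters individual rows, not groups, so a group-level COUNT is invalid there

Fix: Use a subquery that GROUPs and filters with HAVING, then count its rows

Corrected query:
SELECT COUNT(*) FROM (SELECT account FROM transactions GROUP BY account HAVING COUNT(*) >= 2)

Result:
COUNT(*)
--------
2       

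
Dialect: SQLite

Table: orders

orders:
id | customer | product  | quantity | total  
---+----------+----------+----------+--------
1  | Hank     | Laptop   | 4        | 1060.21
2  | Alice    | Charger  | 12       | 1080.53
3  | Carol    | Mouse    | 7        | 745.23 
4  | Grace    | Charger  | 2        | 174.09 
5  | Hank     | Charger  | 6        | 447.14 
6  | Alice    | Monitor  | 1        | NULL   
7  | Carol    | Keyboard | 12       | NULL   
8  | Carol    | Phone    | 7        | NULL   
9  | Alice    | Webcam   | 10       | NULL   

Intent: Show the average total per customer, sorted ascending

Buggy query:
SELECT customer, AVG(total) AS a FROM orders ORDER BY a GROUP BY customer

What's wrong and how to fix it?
Bug: GROUP BY must precede ORDER BY

Fix: Reorder: SELECT … FROM … GROUP BY … ORDER BY …

Corrected query:
SELECT customer, AVG(total) AS a FROM orders GROUP BY customer ORDER BY a

Result:
customer | a      
---------+--------
Grace    | 174.09 
Carol    | 745.23 
Hank     | 753.675
Alice    | 1080.53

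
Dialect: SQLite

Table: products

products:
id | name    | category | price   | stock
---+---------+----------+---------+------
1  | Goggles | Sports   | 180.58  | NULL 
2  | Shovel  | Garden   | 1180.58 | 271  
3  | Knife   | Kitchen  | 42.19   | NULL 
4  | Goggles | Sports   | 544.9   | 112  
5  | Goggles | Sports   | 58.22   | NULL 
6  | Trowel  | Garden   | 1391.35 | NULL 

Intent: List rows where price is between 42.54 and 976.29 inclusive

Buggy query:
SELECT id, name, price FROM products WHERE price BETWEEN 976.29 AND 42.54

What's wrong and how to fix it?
Bug: The bounds are reversed; BETWEEN a AND b requires a <= b to match anything

Fix: Write BETWEEN 42.54 AND 976.29

Corrected query:
SELECT id, name, price FROM products WHERE price BETWEEN 42.54 AND 976.29

Result:
id | name    | price 
---+---------+-------
1  | Goggles | 180.58
4  | Goggles | 544.9 
5  | Goggles | 58.22 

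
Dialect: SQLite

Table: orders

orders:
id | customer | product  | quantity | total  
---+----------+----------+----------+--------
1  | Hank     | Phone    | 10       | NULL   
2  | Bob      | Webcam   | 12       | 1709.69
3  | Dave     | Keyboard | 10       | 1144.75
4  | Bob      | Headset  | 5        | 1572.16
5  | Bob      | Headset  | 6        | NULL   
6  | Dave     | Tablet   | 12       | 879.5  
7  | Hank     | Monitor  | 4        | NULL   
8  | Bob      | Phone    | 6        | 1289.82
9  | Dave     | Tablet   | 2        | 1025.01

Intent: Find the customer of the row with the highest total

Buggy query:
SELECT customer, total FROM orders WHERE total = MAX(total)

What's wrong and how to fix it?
Bug: MAX(total) is an aggregate and cannot be used directly in WHERE

Fix: Use a subquery: WHERE total = (SELECT MAX(total) FROM orders)

Corrected query:
SELECT customer, total FROM orders WHERE total = (SELECT MAX(total) FROM orders)

Result:
customer | total  
---------+--------
Bob      | 1709.69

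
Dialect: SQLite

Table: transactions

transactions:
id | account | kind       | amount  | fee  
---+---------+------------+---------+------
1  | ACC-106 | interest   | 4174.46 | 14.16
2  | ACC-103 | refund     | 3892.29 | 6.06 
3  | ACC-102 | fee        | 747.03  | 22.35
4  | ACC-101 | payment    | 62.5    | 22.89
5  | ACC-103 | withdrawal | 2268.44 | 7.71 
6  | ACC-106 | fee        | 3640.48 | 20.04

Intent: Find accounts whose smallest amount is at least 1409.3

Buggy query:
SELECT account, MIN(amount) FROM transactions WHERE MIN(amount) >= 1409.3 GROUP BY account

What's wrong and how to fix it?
Bug: Aggregates like MIN are computed per group after WHERE runs

Fix: Replace WHERE with HAVING after the GROUP BY

Corrected query:
SELECT account, MIN(amount) FROM transactions GROUP BY account HAVING MIN(amount) >= 1409.3

Result:
account | MIN(amount)
--------+------------
ACC-103 | 2268.44    
ACC-106 | 3640.48    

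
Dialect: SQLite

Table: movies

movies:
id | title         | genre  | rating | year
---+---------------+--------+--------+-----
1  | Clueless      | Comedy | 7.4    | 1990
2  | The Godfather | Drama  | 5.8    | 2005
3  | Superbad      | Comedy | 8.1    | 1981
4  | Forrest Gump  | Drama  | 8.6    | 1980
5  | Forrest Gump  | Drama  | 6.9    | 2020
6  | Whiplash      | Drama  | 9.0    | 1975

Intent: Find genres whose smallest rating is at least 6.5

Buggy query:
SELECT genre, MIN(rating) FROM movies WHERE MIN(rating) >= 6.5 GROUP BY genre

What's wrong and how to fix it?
Bug: Aggregates like MIN are computed per group after WHERE runs

Fix: Use HAVING for the per-group MIN condition

Corrected query:
SELECT genre, MIN(rating) FROM movies GROUP BY genre HAVING MIN(rating) >= 6.5

Result:
genre  | MIN(rating)
-------+------------
Comedy | 7.4        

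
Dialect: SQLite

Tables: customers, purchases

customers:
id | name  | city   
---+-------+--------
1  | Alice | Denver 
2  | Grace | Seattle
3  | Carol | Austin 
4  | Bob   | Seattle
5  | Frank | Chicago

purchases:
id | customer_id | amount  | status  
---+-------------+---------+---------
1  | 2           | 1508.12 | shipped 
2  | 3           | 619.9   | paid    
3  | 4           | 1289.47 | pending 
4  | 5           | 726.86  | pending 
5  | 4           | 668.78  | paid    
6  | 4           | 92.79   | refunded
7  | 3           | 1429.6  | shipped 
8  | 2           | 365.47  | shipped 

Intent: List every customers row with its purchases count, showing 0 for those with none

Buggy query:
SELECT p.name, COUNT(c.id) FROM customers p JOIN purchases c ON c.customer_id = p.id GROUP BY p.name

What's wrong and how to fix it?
Bug: An inner join excludes parents with zero children

Fix: Switch to LEFT JOIN to retain unmatched parent rows

Corrected query:
SELECT p.name, COUNT(c.id) FROM customers p LEFT JOIN purchases c ON c.customer_id = p.id GROUP BY p.name

Result:
name  | COUNT(c.id)
------+------------
Alice | 0          
Bob   | 3          
Carol | 2          
Frank | 1          
Grace | 2          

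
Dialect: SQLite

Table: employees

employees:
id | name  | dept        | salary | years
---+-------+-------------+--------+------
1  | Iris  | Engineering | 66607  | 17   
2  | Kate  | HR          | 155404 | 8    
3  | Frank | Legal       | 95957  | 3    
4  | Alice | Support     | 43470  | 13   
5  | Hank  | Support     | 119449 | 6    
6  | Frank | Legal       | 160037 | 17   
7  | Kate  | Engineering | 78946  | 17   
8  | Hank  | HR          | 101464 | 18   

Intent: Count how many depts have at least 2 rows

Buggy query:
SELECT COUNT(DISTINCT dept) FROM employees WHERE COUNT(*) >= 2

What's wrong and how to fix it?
Bug: WHERE filters individual rows, not groups, so a group-level COUNT is invalid there

Fix: Use a subquery that GROUPs and filters with HAVING, then count its rows

Corrected query:
SELECT COUNT(*) FROM (SELECT dept FROM employees GROUP BY dept HAVING COUNT(*) >= 2)

Result:
COUNT(*)
--------
4       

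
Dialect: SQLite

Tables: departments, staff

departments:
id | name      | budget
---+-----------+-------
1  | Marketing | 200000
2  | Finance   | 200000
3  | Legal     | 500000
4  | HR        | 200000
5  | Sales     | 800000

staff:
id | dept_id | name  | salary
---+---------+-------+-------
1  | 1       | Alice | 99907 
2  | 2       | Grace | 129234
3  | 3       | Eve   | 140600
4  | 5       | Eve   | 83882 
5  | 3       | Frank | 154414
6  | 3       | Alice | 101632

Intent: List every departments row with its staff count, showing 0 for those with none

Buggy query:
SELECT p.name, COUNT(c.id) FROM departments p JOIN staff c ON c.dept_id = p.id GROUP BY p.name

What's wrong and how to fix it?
Bug: INNER JOIN drops departments rows that have no matching staff rows

Fix: Use LEFT JOIN so parents without children still appear (COUNT(c.id) gives 0)

Corrected query:
SELECT p.name, COUNT(c.id) FROM departments p LEFT JOIN staff c ON c.dept_id = p.id GROUP BY p.name

Result:
name      | COUNT(c.id)
----------+------------
Finance   | 1          
HR        | 0          
Legal     | 3          
Marketing | 1          
Sales     | 1          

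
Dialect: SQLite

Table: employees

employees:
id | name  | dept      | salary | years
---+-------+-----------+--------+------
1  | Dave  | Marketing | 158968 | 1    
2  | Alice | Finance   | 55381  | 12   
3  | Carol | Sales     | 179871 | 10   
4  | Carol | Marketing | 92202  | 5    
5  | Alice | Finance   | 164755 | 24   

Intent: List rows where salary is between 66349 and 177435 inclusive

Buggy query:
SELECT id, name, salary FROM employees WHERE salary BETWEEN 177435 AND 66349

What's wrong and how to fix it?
Bug: The bounds are reversed; BETWEEN a AND b requires a <= b to match anything

Fix: Write BETWEEN 66349 AND 177435

Corrected query:
SELECT id, name, salary FROM employees WHERE salary BETWEEN 66349 AND 177435

Result:
id | name  | salary
---+-------+-------
1  | Dave  | 158968
4  | Carol | 92202 
5  | Alice | 164755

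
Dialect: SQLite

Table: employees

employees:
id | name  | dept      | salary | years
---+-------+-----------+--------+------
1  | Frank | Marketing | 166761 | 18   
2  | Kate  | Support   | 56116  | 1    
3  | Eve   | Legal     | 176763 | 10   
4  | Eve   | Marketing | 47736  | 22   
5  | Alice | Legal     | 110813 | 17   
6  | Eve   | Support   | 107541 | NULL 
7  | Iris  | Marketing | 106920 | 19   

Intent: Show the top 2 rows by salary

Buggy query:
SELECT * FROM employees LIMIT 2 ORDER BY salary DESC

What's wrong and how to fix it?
Bug: LIMIT must come after ORDER BY

Fix: Sort with ORDER BY, then apply LIMIT

Corrected query:
SELECT * FROM employees ORDER BY salary DESC LIMIT 2

Result:
id | name  | dept      | salary | years
---+-------+-----------+--------+------
3  | Eve   | Legal     | 176763 | 10   
1  | Frank | Marketing | 166761 | 18   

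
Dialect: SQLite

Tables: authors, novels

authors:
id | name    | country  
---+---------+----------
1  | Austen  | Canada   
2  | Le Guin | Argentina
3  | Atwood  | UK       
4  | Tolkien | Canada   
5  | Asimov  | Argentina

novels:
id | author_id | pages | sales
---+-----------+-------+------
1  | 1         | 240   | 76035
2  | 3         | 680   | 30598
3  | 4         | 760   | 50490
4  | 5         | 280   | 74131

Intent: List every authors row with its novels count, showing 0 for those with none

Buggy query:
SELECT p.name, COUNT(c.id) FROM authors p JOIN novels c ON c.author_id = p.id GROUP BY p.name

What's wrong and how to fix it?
Bug: An inner join excludes parents with zero children

Fix: Use LEFT JOIN so parents without children still appear (COUNT(c.id) gives 0)

Corrected query:
SELECT p.name, COUNT(c.id) FROM authors p LEFT JOIN novels c ON c.author_id = p.id GROUP BY p.name

Result:
name    | COUNT(c.id)
--------+------------
Asimov  | 1          
Atwood  | 1          
Austen  | 1          
Le Guin | 0          
Tolkien | 1          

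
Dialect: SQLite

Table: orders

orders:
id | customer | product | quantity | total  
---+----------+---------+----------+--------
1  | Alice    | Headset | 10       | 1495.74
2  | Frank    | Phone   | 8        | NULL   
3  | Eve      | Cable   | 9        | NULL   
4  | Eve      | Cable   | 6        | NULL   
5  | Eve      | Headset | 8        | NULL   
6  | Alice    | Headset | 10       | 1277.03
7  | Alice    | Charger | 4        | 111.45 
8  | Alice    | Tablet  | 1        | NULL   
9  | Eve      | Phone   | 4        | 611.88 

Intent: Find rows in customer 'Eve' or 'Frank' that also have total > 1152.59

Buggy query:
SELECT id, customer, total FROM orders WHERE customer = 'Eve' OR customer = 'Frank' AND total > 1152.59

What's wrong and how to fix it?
Bug: AND binds tighter than OR, so this parses as customer = 'Eve' OR (customer = 'Frank' AND total > 1152.59)

Fix: Group the OR with parentheses (or use IN), then AND the threshold

Corrected query:
SELECT id, customer, total FROM orders WHERE (customer = 'Eve' OR customer = 'Frank') AND total > 1152.59

Result:
(no rows)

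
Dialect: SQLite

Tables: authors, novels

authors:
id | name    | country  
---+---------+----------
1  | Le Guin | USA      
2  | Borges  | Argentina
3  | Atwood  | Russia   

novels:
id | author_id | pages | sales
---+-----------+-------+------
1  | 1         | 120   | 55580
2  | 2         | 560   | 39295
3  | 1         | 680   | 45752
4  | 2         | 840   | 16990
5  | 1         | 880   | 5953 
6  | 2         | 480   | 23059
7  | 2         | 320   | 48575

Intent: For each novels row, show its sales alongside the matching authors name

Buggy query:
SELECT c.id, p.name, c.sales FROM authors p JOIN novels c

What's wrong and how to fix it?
Bug: JOIN with no ON clause produces a cartesian product; every novels row pairs with every authors row

Fix: Specify the join condition linking the foreign key to the parent id

Corrected query:
SELECT c.id, p.name, c.sales FROM authors p JOIN novels c ON c.author_id = p.id

Result:
id | name    | sales
---+---------+------
1  | Le Guin | 55580
2  | Borges  | 39295
3  | Le Guin | 45752
4  | Borges  | 16990
5  | Le Guin | 5953 
6  | Borges  | 23059
7  | Borges  | 48575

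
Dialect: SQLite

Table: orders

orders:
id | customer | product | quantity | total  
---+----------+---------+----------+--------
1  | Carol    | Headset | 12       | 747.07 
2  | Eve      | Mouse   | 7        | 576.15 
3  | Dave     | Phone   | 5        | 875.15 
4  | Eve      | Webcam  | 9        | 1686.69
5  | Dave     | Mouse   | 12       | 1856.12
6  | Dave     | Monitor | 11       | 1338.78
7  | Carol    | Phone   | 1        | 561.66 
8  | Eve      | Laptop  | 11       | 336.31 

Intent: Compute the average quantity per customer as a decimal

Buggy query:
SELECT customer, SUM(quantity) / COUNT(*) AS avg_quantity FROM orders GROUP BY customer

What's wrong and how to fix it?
Bug: SUM(quantity) and COUNT(*) are both integers; the division truncates the fractional part

Fix: Multiply by 1.0 (or CAST to REAL) to force floating-point division

Corrected query:
SELECT customer, SUM(quantity) * 1.0 / COUNT(*) AS avg_quantity FROM orders GROUP BY customer

Result:
customer | avg_quantity
---------+-------------
Carol    | 6.5         
Dave     | 9.333333    
Eve      | 9           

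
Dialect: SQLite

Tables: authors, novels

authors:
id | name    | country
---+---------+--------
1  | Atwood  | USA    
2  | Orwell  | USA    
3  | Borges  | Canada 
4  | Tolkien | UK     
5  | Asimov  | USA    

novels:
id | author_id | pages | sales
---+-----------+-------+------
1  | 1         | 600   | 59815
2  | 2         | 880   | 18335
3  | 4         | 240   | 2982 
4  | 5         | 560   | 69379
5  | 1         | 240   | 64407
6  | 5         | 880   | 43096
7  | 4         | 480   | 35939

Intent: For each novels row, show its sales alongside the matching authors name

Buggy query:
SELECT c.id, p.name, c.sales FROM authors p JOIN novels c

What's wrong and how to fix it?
Bug: JOIN with no ON clause produces a cartesian product; every novels row pairs with every authors row

Fix: Specify the join condition linking the foreign key to the parent id

Corrected query:
SELECT c.id, p.name, c.sales FROM authors p JOIN novels c ON c.author_id = p.id

Result:
id | name    | sales
---+---------+------
1  | Atwood  | 59815
2  | Orwell  | 18335
3  | Tolkien | 2982 
4  | Asimov  | 69379
5  | Atwood  | 64407
6  | Asimov  | 43096
7  | Tolkien | 35939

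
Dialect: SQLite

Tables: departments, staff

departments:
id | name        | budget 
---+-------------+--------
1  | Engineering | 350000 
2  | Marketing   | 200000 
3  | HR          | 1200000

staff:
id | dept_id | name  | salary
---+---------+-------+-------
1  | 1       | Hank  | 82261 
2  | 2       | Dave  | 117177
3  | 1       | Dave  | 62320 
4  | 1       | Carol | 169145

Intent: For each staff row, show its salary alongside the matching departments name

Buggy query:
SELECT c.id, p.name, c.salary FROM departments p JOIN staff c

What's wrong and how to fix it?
Bug: Missing join condition: each staff row is matched to all departments rows instead of just its own

Fix: Specify the join condition linking the foreign key to the parent id

Corrected query:
SELECT c.id, p.name, c.salary FROM departments p JOIN staff c ON c.dept_id = p.id

Result:
id | name        | salary
---+-------------+-------
1  | Engineering | 82261 
2  | Marketing   | 117177
3  | Engineering | 62320 
4  | Engineering | 169145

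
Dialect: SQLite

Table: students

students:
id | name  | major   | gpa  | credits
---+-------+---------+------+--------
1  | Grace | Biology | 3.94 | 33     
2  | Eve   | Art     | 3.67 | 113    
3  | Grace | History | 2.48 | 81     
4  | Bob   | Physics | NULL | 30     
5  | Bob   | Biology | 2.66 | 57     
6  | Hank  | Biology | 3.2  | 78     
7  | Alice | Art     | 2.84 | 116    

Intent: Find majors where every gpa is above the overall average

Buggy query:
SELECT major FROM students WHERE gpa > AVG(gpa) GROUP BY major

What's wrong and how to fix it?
Bug: WHERE evaluates per row before aggregation, so AVG() is unavailable

Fix: Compute the overall average in a scalar subquery and compare each group's MIN against it in HAVING

Corrected query:
SELECT major FROM students GROUP BY major HAVING MIN(gpa) > (SELECT AVG(gpa) FROM students)

Result:
(no rows)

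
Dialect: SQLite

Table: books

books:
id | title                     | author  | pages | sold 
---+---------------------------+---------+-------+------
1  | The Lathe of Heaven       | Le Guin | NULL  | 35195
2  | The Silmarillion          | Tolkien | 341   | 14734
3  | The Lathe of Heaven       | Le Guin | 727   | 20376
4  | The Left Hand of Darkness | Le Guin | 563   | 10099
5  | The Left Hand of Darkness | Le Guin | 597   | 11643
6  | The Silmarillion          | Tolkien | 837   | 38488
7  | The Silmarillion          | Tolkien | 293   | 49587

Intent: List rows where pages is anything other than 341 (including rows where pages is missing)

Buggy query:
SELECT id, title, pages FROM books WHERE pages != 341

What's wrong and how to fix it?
Bug: Inequality against NULL is unknown, not true; rows with NULL are dropped

Fix: Add an explicit OR pages IS NULL to include the missing-value rows

Corrected query:
SELECT id, title, pages FROM books WHERE pages != 341 OR pages IS NULL

Result:
id | title                     | pages
---+---------------------------+------
1  | The Lathe of Heaven       | NULL 
3  | The Lathe of Heaven       | 727  
4  | The Left Hand of Darkness | 563  
5  | The Left Hand of Darkness | 597  
6  | The Silmarillion          | 837  
7  | The Silmarillion          | 293  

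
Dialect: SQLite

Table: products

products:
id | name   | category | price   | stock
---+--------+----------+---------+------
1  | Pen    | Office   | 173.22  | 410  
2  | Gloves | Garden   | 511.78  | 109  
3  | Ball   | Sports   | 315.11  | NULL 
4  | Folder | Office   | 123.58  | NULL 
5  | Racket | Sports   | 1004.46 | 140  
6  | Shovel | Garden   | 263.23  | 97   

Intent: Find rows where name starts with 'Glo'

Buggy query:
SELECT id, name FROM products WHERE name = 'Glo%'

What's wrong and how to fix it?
Bug: Wildcards only work with LIKE; '=' treats '%' as a literal character

Fix: Replace '=' with LIKE so 'Glo%' is treated as a pattern

Corrected query:
SELECT id, name FROM products WHERE name LIKE 'Glo%'

Result:
id | name  
---+-------
2  | Gloves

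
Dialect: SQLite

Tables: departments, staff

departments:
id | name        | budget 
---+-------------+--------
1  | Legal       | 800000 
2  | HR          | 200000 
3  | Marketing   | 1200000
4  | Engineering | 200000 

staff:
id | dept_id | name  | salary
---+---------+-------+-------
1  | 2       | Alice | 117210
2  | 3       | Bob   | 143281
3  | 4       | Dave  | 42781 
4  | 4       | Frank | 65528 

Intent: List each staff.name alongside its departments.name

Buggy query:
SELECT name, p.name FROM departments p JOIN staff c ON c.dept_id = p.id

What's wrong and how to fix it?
Bug: 'name' exists in both joined tables, so the database can't tell which one is meant

Fix: Prefix ambiguous columns with the table alias

Corrected query:
SELECT c.name, p.name FROM departments p JOIN staff c ON c.dept_id = p.id

Result:
name  | name       
------+------------
Alice | HR         
Bob   | Marketing  
Dave  | Engineering
Frank | Engineering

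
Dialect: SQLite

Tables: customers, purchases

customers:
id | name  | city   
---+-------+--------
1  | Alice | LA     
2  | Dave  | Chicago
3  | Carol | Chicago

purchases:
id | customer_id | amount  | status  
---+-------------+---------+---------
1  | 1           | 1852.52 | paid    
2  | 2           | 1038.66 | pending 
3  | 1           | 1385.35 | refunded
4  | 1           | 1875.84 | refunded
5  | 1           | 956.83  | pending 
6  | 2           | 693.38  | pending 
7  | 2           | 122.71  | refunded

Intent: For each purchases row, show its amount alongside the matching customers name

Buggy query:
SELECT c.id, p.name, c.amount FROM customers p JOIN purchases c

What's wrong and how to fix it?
Bug: JOIN with no ON clause produces a cartesian product; every purchases row pairs with every customers row

Fix: Add ON c.customer_id = p.id to the JOIN

Corrected query:
SELECT c.id, p.name, c.amount FROM customers p JOIN purchases c ON c.customer_id = p.id

Result:
id | name  | amount 
---+-------+--------
1  | Alice | 1852.52
2  | Dave  | 1038.66
3  | Alice | 1385.35
4  | Alice | 1875.84
5  | Alice | 956.83 
6  | Dave  | 693.38 
7  | Dave  | 122.71 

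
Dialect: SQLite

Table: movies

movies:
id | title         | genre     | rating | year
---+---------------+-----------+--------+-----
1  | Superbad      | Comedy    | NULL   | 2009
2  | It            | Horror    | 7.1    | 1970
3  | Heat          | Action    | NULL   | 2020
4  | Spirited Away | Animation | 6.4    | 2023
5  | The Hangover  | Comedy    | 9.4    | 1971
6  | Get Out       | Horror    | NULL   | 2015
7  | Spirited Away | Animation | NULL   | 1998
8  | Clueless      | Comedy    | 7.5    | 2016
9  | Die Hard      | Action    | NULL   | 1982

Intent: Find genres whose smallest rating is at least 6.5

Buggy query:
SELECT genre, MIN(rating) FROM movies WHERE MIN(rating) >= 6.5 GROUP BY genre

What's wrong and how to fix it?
Bug: Aggregates like MIN are computed per group after WHERE runs

Fix: Replace WHERE with HAVING after the GROUP BY

Corrected query:
SELECT genre, MIN(rating) FROM movies GROUP BY genre HAVING MIN(rating) >= 6.5

Result:
genre  | MIN(rating)
-------+------------
Comedy | 7.5        
Horror | 7.1        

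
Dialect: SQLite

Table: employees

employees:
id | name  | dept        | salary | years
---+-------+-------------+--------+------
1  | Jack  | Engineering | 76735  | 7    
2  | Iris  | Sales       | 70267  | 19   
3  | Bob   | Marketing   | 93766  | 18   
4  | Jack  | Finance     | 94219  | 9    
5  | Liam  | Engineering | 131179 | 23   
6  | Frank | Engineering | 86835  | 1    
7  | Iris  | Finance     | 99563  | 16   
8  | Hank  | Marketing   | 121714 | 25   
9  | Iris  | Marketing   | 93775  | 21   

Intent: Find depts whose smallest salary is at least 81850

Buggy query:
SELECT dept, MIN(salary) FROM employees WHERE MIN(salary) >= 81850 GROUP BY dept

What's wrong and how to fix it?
Bug: Aggregates like MIN are computed per group after WHERE runs

Fix: Replace WHERE with HAVING after the GROUP BY

Corrected query:
SELECT dept, MIN(salary) FROM employees GROUP BY dept HAVING MIN(salary) >= 81850

Result:
dept      | MIN(salary)
----------+------------
Finance   | 94219      
Marketing | 93766      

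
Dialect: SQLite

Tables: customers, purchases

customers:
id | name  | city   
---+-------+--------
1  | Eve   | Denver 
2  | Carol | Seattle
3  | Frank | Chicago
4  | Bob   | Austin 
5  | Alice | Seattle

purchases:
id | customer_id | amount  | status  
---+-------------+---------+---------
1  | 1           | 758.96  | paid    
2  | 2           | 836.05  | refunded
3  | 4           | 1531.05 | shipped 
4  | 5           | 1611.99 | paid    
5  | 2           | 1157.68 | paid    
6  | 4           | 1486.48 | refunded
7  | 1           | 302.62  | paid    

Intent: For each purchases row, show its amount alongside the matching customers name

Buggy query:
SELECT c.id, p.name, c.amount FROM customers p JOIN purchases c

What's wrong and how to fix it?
Bug: Missing join condition: each purchases row is matched to all customers rows instead of just its own

Fix: Add ON c.customer_id = p.id to the JOIN

Corrected query:
SELECT c.id, p.name, c.amount FROM customers p JOIN purchases c ON c.customer_id = p.id

Result:
id | name  | amount 
---+-------+--------
1  | Eve   | 758.96 
2  | Carol | 836.05 
3  | Bob   | 1531.05
4  | Alice | 1611.99
5  | Carol | 1157.68
6  | Bob   | 1486.48
7  | Eve   | 302.62 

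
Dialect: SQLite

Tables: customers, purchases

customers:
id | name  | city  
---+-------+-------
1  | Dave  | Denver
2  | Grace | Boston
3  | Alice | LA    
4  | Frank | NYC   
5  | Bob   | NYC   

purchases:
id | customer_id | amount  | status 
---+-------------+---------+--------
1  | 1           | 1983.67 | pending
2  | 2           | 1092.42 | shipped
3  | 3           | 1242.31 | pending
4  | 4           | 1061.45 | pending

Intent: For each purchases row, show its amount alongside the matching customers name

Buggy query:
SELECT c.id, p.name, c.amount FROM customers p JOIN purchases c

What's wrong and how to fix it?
Bug: Missing join condition: each purchases row is matched to all customers rows instead of just its own

Fix: Specify the join condition linking the foreign key to the parent id

Corrected query:
SELECT c.id, p.name, c.amount FROM customers p JOIN purchases c ON c.customer_id = p.id

Result:
id | name  | amount 
---+-------+--------
1  | Dave  | 1983.67
2  | Grace | 1092.42
3  | Alice | 1242.31
4  | Frank | 1061.45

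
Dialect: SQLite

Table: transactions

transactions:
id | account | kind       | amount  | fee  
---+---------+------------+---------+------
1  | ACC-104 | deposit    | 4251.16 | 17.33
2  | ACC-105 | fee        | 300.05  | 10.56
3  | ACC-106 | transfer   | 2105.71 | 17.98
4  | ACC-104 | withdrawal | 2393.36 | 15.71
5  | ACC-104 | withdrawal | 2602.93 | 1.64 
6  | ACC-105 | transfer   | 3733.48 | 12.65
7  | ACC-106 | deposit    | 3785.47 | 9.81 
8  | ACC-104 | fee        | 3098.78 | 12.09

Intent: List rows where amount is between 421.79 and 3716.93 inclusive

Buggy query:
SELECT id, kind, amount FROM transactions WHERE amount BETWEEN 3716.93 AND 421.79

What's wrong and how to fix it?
Bug: The bounds are reversed; BETWEEN a AND b requires a <= b to match anything

Fix: Write BETWEEN 421.79 AND 3716.93

Corrected query:
SELECT id, kind, amount FROM transactions WHERE amount BETWEEN 421.79 AND 3716.93

Result:
id | kind       | amount 
---+------------+--------
3  | transfer   | 2105.71
4  | withdrawal | 2393.36
5  | withdrawal | 2602.93
8  | fee        | 3098.78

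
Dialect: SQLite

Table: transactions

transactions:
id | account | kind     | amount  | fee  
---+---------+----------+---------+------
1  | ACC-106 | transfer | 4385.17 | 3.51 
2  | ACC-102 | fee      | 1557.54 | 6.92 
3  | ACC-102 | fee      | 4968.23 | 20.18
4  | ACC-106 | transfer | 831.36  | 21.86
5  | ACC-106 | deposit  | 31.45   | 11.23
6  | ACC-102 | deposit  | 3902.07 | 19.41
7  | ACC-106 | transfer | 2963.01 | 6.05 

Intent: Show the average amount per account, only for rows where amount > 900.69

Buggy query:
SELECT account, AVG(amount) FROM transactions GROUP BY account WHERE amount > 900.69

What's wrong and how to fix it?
Bug: WHERE cannot follow GROUP BY

Fix: Place WHERE between FROM and GROUP BY

Corrected query:
SELECT account, AVG(amount) FROM transactions WHERE amount > 900.69 GROUP BY account

Result:
account | AVG(amount)
--------+------------
ACC-102 | 3475.946667
ACC-106 | 3674.09    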